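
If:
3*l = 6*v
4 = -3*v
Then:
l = -8/3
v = -4/3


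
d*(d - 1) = d^2 - d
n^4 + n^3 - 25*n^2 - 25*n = n*(n - 5)*(n + 1)*(n + 5)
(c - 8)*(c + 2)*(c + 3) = c^3 - 3*c^2 - 34*c - 48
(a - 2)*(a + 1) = a^2 - a - 2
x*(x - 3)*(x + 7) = x^3 + 4*x^2 - 21*x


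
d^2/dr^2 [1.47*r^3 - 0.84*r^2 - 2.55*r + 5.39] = 8.82*r - 1.68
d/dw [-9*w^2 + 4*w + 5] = 4 - 18*w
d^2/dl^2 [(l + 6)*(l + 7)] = 2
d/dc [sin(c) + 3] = cos(c)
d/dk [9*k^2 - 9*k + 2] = 18*k - 9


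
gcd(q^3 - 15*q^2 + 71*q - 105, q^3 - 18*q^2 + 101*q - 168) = q^2 - 10*q + 21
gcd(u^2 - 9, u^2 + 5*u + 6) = u + 3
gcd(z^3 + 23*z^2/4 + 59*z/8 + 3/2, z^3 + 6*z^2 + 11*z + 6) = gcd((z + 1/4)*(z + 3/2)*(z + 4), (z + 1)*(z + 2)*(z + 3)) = 1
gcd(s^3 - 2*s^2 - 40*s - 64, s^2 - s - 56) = s - 8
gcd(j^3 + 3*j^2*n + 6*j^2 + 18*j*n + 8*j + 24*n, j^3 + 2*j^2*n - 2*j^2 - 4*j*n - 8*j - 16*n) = j + 2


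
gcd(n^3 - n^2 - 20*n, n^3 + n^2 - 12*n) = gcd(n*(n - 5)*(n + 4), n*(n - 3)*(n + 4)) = n^2 + 4*n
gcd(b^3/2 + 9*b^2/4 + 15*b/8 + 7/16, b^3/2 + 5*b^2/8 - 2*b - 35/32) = b + 1/2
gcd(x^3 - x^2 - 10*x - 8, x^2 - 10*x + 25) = 1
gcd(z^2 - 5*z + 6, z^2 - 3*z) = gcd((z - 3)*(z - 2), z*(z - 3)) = z - 3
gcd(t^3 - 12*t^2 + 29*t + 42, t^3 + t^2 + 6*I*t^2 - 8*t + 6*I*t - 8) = t + 1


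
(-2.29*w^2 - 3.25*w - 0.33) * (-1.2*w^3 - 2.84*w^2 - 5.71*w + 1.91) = 2.748*w^5 + 10.4036*w^4 + 22.7019*w^3 + 15.1208*w^2 - 4.3232*w - 0.6303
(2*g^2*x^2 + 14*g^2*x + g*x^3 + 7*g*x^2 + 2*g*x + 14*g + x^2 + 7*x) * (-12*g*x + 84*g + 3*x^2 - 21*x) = -24*g^3*x^3 + 1176*g^3*x - 6*g^2*x^4 + 270*g^2*x^2 + 1176*g^2 + 3*g*x^5 - 153*g*x^3 + 294*g*x + 3*x^4 - 147*x^2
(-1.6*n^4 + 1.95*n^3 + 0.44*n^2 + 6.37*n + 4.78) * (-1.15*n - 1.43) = 1.84*n^5 + 0.0455000000000001*n^4 - 3.2945*n^3 - 7.9547*n^2 - 14.6061*n - 6.8354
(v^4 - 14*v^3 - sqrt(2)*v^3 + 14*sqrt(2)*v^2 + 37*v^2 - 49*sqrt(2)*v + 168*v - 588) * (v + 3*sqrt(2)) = v^5 - 14*v^4 + 2*sqrt(2)*v^4 - 28*sqrt(2)*v^3 + 31*v^3 + 62*sqrt(2)*v^2 + 252*v^2 - 882*v + 504*sqrt(2)*v - 1764*sqrt(2)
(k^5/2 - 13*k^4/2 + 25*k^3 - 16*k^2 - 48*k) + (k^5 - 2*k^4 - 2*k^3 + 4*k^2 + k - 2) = 3*k^5/2 - 17*k^4/2 + 23*k^3 - 12*k^2 - 47*k - 2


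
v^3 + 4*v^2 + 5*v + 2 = (v + 1)^2*(v + 2)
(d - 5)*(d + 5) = d^2 - 25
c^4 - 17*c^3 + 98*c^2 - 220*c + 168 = (c - 7)*(c - 6)*(c - 2)^2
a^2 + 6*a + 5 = (a + 1)*(a + 5)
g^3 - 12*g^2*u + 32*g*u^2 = g*(g - 8*u)*(g - 4*u)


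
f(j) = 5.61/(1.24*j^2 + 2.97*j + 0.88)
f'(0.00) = -21.52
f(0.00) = 6.38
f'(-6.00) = 0.09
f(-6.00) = 0.20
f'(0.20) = -8.38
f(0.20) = 3.68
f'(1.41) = -0.64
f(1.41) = 0.74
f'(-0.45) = -246.53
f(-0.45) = -27.31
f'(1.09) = -1.02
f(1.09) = 1.00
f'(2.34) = -0.23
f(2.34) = 0.38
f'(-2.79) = 4.39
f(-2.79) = 2.50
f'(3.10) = -0.12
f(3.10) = 0.25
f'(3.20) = -0.11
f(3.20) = 0.24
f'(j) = 5.61*(-2.48*j - 2.97)/(1.24*j^2 + 2.97*j + 0.88)^2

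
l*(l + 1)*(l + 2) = l^3 + 3*l^2 + 2*l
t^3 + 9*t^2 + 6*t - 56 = (t - 2)*(t + 4)*(t + 7)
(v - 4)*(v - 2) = v^2 - 6*v + 8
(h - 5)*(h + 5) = h^2 - 25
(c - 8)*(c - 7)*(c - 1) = c^3 - 16*c^2 + 71*c - 56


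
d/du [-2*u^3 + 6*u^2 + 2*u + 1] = -6*u^2 + 12*u + 2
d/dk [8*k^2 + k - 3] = 16*k + 1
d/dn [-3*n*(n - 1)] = 3 - 6*n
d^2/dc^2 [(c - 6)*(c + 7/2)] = 2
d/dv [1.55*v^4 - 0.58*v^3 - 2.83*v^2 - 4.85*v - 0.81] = 6.2*v^3 - 1.74*v^2 - 5.66*v - 4.85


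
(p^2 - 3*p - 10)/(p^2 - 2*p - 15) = (p + 2)/(p + 3)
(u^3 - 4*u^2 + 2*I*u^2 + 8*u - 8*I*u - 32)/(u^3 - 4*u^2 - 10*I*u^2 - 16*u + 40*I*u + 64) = (u + 4*I)/(u - 8*I)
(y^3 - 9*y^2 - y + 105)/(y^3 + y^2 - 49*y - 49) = (y^2 - 2*y - 15)/(y^2 + 8*y + 7)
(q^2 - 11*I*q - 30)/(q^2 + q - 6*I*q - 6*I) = (q - 5*I)/(q + 1)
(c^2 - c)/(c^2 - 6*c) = (c - 1)/(c - 6)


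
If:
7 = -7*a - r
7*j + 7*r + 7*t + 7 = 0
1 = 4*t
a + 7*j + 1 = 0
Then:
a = -33/40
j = -1/40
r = -49/40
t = 1/4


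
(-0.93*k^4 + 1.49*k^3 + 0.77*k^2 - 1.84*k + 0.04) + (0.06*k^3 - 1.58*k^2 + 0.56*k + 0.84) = -0.93*k^4 + 1.55*k^3 - 0.81*k^2 - 1.28*k + 0.88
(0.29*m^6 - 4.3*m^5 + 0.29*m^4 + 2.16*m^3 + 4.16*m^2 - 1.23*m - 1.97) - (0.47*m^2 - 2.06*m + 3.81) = 0.29*m^6 - 4.3*m^5 + 0.29*m^4 + 2.16*m^3 + 3.69*m^2 + 0.83*m - 5.78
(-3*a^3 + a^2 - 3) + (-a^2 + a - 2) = -3*a^3 + a - 5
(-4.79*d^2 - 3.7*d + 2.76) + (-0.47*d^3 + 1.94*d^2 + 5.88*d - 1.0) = -0.47*d^3 - 2.85*d^2 + 2.18*d + 1.76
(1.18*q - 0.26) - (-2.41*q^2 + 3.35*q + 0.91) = 2.41*q^2 - 2.17*q - 1.17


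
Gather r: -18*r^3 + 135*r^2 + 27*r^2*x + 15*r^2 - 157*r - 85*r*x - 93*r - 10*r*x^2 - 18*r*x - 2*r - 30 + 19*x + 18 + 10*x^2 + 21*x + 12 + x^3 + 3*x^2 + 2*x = -18*r^3 + r^2*(27*x + 150) + r*(-10*x^2 - 103*x - 252) + x^3 + 13*x^2 + 42*x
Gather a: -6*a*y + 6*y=-6*a*y + 6*y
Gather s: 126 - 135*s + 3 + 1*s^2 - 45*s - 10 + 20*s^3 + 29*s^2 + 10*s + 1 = 20*s^3 + 30*s^2 - 170*s + 120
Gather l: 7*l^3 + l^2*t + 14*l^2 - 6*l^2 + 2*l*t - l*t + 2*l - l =7*l^3 + l^2*(t + 8) + l*(t + 1)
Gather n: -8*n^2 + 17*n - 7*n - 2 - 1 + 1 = -8*n^2 + 10*n - 2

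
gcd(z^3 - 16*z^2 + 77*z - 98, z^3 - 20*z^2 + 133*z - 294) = z^2 - 14*z + 49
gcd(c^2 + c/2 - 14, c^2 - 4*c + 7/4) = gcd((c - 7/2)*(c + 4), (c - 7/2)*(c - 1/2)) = c - 7/2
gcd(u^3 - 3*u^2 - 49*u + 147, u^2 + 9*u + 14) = u + 7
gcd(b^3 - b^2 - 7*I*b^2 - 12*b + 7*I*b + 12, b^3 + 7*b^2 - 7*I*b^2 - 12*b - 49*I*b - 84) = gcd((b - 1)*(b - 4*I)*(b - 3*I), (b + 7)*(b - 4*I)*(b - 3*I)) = b^2 - 7*I*b - 12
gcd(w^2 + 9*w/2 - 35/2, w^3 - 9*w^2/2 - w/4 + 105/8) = w - 5/2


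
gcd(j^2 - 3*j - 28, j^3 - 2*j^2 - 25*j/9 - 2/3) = 1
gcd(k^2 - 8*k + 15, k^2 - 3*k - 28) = 1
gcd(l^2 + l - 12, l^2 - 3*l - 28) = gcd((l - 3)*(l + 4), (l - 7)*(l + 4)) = l + 4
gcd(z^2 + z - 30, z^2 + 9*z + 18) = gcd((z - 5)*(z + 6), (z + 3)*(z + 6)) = z + 6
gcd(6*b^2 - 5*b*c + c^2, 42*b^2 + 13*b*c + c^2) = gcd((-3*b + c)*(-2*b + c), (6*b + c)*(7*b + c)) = 1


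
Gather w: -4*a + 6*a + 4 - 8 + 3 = 2*a - 1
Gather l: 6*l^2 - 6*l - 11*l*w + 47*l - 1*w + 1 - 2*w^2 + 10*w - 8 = 6*l^2 + l*(41 - 11*w) - 2*w^2 + 9*w - 7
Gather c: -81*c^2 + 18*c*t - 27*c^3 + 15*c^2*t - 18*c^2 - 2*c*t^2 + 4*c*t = -27*c^3 + c^2*(15*t - 99) + c*(-2*t^2 + 22*t)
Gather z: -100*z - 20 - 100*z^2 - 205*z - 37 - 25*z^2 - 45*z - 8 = -125*z^2 - 350*z - 65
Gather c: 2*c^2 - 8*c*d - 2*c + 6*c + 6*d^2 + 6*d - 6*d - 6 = 2*c^2 + c*(4 - 8*d) + 6*d^2 - 6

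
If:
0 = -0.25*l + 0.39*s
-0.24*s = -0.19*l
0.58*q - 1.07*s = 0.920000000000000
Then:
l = 0.00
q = 1.59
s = 0.00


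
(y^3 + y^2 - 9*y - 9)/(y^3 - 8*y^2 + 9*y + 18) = (y + 3)/(y - 6)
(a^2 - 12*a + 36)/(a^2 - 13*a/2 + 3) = 2*(a - 6)/(2*a - 1)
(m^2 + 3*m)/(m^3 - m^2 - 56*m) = (m + 3)/(m^2 - m - 56)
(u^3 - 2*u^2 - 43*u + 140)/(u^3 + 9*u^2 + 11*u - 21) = (u^2 - 9*u + 20)/(u^2 + 2*u - 3)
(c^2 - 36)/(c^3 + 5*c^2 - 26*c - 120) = (c - 6)/(c^2 - c - 20)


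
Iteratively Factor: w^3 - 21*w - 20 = (w + 4)*(w^2 - 4*w - 5) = (w + 1)*(w + 4)*(w - 5)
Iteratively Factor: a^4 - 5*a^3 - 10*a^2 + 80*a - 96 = (a - 3)*(a^3 - 2*a^2 - 16*a + 32) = (a - 3)*(a - 2)*(a^2 - 16) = (a - 3)*(a - 2)*(a + 4)*(a - 4)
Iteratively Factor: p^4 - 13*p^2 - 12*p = (p)*(p^3 - 13*p - 12) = p*(p + 3)*(p^2 - 3*p - 4) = p*(p + 1)*(p + 3)*(p - 4)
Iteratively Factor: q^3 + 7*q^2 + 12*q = (q + 4)*(q^2 + 3*q) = (q + 3)*(q + 4)*(q)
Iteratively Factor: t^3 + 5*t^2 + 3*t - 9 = (t - 1)*(t^2 + 6*t + 9) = (t - 1)*(t + 3)*(t + 3)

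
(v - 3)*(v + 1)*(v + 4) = v^3 + 2*v^2 - 11*v - 12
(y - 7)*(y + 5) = y^2 - 2*y - 35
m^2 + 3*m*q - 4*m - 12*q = (m - 4)*(m + 3*q)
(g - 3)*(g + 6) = g^2 + 3*g - 18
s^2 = s^2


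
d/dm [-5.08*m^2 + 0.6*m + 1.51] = 0.6 - 10.16*m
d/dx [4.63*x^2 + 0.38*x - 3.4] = 9.26*x + 0.38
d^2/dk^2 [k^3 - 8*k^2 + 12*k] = 6*k - 16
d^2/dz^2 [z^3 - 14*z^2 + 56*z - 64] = 6*z - 28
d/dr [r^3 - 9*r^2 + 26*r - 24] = 3*r^2 - 18*r + 26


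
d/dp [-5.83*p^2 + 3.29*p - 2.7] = 3.29 - 11.66*p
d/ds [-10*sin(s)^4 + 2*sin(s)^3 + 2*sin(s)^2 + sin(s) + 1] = (-40*sin(s)^3 + 6*sin(s)^2 + 4*sin(s) + 1)*cos(s)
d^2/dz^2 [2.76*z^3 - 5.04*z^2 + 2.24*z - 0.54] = 16.56*z - 10.08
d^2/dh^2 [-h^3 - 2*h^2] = -6*h - 4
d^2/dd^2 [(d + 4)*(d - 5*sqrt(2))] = 2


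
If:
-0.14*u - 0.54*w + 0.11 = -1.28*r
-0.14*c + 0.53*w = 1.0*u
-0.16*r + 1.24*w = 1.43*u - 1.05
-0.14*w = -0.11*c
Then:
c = -2.04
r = -0.82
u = -0.56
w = -1.60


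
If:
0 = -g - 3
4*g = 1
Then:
No Solution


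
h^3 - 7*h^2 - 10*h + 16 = (h - 8)*(h - 1)*(h + 2)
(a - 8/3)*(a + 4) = a^2 + 4*a/3 - 32/3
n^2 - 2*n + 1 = (n - 1)^2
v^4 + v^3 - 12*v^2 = v^2*(v - 3)*(v + 4)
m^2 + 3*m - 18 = (m - 3)*(m + 6)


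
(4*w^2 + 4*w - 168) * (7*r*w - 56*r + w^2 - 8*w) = 28*r*w^3 - 196*r*w^2 - 1400*r*w + 9408*r + 4*w^4 - 28*w^3 - 200*w^2 + 1344*w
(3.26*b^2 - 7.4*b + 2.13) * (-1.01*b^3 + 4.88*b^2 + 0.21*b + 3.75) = -3.2926*b^5 + 23.3828*b^4 - 37.5787*b^3 + 21.0654*b^2 - 27.3027*b + 7.9875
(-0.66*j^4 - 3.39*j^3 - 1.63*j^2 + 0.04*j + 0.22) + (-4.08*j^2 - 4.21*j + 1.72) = -0.66*j^4 - 3.39*j^3 - 5.71*j^2 - 4.17*j + 1.94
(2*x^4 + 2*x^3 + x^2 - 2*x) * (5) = 10*x^4 + 10*x^3 + 5*x^2 - 10*x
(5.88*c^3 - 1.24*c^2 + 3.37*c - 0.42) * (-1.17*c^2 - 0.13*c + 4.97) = -6.8796*c^5 + 0.6864*c^4 + 25.4419*c^3 - 6.1095*c^2 + 16.8035*c - 2.0874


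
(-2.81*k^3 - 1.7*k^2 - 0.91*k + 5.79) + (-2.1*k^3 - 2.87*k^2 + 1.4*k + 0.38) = -4.91*k^3 - 4.57*k^2 + 0.49*k + 6.17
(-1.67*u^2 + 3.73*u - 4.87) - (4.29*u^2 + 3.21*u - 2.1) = -5.96*u^2 + 0.52*u - 2.77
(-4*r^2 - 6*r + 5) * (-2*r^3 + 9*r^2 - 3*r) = 8*r^5 - 24*r^4 - 52*r^3 + 63*r^2 - 15*r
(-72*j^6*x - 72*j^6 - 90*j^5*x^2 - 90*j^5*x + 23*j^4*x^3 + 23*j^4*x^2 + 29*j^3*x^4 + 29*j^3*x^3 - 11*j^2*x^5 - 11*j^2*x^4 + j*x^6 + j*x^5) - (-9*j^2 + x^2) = -72*j^6*x - 72*j^6 - 90*j^5*x^2 - 90*j^5*x + 23*j^4*x^3 + 23*j^4*x^2 + 29*j^3*x^4 + 29*j^3*x^3 - 11*j^2*x^5 - 11*j^2*x^4 + 9*j^2 + j*x^6 + j*x^5 - x^2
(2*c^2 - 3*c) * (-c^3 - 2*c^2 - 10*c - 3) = -2*c^5 - c^4 - 14*c^3 + 24*c^2 + 9*c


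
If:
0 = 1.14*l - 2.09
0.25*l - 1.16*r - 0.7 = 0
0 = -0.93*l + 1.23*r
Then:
No Solution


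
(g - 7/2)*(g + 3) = g^2 - g/2 - 21/2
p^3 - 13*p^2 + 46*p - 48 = (p - 8)*(p - 3)*(p - 2)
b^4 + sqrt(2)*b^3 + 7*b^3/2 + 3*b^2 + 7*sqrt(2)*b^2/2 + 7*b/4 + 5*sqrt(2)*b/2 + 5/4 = (b + 1)*(b + 5/2)*(b + sqrt(2)/2)^2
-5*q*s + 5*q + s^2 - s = (-5*q + s)*(s - 1)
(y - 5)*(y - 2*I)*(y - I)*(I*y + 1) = I*y^4 + 4*y^3 - 5*I*y^3 - 20*y^2 - 5*I*y^2 - 2*y + 25*I*y + 10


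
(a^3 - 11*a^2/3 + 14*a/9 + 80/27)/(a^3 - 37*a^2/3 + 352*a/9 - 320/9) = (a + 2/3)/(a - 8)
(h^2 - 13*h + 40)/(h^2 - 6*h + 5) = (h - 8)/(h - 1)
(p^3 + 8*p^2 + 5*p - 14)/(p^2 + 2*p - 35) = (p^2 + p - 2)/(p - 5)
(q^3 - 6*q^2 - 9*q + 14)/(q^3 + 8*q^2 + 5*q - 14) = (q - 7)/(q + 7)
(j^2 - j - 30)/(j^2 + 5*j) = (j - 6)/j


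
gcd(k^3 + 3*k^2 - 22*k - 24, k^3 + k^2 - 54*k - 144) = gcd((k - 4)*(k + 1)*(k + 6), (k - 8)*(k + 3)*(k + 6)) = k + 6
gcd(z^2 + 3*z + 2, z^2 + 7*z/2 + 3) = z + 2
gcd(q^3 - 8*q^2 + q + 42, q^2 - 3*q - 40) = 1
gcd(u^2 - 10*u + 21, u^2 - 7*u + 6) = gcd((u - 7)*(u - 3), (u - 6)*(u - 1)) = 1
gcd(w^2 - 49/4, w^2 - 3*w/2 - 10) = 1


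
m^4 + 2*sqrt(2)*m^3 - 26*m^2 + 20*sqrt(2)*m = m*(m - 2*sqrt(2))*(m - sqrt(2))*(m + 5*sqrt(2))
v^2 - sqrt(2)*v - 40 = (v - 5*sqrt(2))*(v + 4*sqrt(2))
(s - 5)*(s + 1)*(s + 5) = s^3 + s^2 - 25*s - 25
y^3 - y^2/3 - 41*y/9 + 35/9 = (y - 5/3)*(y - 1)*(y + 7/3)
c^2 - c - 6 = (c - 3)*(c + 2)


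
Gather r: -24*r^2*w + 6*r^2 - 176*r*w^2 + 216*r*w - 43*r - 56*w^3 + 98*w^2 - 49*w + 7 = r^2*(6 - 24*w) + r*(-176*w^2 + 216*w - 43) - 56*w^3 + 98*w^2 - 49*w + 7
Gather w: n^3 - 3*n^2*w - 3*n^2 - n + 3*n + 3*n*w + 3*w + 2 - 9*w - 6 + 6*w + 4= n^3 - 3*n^2 + 2*n + w*(-3*n^2 + 3*n)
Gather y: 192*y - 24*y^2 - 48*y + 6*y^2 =-18*y^2 + 144*y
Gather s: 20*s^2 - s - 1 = 20*s^2 - s - 1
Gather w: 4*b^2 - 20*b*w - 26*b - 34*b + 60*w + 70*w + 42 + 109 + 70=4*b^2 - 60*b + w*(130 - 20*b) + 221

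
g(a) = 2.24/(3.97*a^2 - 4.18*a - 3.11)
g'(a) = 2.24*(4.18 - 7.94*a)/(3.97*a^2 - 4.18*a - 3.11)^2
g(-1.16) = 0.32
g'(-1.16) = 0.60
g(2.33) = 0.26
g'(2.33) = -0.42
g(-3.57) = 0.04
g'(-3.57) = 0.02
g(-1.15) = 0.32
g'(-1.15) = 0.62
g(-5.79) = 0.01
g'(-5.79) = 0.00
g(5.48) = 0.02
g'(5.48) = -0.01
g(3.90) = 0.05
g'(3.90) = -0.04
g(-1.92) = 0.11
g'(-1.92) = 0.11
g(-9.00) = 0.01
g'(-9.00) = 0.00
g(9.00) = 0.01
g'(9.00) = -0.00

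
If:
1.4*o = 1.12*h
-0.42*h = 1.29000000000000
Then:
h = -3.07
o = -2.46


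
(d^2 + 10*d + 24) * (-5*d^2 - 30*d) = -5*d^4 - 80*d^3 - 420*d^2 - 720*d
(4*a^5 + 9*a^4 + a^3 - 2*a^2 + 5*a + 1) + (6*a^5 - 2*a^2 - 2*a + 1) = 10*a^5 + 9*a^4 + a^3 - 4*a^2 + 3*a + 2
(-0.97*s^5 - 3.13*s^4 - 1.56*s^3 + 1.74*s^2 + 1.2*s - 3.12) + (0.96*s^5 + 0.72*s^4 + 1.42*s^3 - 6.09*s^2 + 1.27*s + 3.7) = -0.01*s^5 - 2.41*s^4 - 0.14*s^3 - 4.35*s^2 + 2.47*s + 0.58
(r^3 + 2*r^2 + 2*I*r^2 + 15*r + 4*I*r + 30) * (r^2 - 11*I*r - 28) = r^5 + 2*r^4 - 9*I*r^4 + 9*r^3 - 18*I*r^3 + 18*r^2 - 221*I*r^2 - 420*r - 442*I*r - 840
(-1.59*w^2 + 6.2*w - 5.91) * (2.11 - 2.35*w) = 3.7365*w^3 - 17.9249*w^2 + 26.9705*w - 12.4701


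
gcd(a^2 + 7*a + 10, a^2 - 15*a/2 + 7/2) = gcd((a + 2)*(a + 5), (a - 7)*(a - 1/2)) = 1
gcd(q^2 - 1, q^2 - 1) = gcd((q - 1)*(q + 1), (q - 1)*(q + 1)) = q^2 - 1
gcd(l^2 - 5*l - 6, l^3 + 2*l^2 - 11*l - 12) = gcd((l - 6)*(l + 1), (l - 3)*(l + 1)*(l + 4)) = l + 1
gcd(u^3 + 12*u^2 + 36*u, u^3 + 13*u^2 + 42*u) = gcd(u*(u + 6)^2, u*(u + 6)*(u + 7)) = u^2 + 6*u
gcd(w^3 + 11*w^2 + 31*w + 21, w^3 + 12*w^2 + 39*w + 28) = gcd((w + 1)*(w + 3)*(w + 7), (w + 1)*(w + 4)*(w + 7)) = w^2 + 8*w + 7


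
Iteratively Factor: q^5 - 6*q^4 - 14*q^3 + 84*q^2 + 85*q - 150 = (q - 5)*(q^4 - q^3 - 19*q^2 - 11*q + 30) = (q - 5)*(q - 1)*(q^3 - 19*q - 30) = (q - 5)*(q - 1)*(q + 3)*(q^2 - 3*q - 10) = (q - 5)*(q - 1)*(q + 2)*(q + 3)*(q - 5)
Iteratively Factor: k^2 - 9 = (k - 3)*(k + 3)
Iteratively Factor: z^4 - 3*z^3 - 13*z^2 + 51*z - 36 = (z - 3)*(z^3 - 13*z + 12) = (z - 3)*(z + 4)*(z^2 - 4*z + 3) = (z - 3)*(z - 1)*(z + 4)*(z - 3)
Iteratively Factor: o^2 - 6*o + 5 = (o - 1)*(o - 5)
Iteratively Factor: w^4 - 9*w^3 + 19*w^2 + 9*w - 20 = (w - 1)*(w^3 - 8*w^2 + 11*w + 20) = (w - 5)*(w - 1)*(w^2 - 3*w - 4) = (w - 5)*(w - 4)*(w - 1)*(w + 1)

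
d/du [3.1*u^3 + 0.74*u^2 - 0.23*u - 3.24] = 9.3*u^2 + 1.48*u - 0.23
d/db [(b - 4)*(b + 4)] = 2*b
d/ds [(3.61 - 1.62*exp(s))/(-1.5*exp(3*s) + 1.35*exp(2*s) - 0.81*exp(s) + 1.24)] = (-4.86*exp(3*s) + 18.432*exp(2*s) - 9.747*exp(s) + 0.9153)*exp(s)/(2.25*exp(6*s) - 4.05*exp(5*s) + 4.2525*exp(4*s) - 5.907*exp(3*s) + 4.0041*exp(2*s) - 2.0088*exp(s) + 1.5376)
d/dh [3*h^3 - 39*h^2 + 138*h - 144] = 9*h^2 - 78*h + 138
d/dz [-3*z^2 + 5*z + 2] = 5 - 6*z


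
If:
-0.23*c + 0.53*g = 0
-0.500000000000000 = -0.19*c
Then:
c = 2.63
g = 1.14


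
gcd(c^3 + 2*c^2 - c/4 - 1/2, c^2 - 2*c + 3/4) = c - 1/2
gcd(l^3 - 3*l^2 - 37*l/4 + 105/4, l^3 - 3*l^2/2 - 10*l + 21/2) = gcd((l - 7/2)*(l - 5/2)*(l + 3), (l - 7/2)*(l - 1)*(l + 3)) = l^2 - l/2 - 21/2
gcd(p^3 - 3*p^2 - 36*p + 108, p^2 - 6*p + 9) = p - 3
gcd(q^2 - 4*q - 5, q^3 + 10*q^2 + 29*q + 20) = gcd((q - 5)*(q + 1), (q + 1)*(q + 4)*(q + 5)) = q + 1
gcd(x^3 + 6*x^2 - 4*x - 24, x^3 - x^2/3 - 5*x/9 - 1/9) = 1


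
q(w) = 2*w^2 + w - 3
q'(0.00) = 1.00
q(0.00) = -3.00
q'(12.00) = 49.00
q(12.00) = 297.00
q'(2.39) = 10.56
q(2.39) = 10.81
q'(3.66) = 15.64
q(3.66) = 27.45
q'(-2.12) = -7.48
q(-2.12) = 3.87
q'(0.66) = 3.64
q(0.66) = -1.47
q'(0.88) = 4.52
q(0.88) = -0.57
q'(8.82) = 36.28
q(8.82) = 161.40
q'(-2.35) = -8.40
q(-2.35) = 5.70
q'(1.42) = 6.68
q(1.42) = 2.45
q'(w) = 4*w + 1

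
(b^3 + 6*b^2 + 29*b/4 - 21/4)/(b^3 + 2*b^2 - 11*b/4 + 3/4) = (2*b + 7)/(2*b - 1)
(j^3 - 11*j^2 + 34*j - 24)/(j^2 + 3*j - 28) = (j^2 - 7*j + 6)/(j + 7)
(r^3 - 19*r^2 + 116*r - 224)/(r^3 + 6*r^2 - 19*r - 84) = (r^2 - 15*r + 56)/(r^2 + 10*r + 21)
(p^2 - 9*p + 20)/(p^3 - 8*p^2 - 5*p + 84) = (p - 5)/(p^2 - 4*p - 21)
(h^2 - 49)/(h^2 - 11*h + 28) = (h + 7)/(h - 4)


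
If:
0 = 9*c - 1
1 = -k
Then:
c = 1/9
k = -1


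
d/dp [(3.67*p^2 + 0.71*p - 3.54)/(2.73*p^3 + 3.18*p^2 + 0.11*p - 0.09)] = (-10.0191*p^4 - 3.8766*p^3 + 27.1385*p^2 + 21.8538*p + 0.3255)/(7.4529*p^6 + 17.3628*p^5 + 10.713*p^4 + 0.2082*p^3 - 0.5603*p^2 - 0.0198*p + 0.0081)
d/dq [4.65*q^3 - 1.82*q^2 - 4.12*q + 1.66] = 13.95*q^2 - 3.64*q - 4.12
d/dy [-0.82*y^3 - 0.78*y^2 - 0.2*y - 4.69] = -2.46*y^2 - 1.56*y - 0.2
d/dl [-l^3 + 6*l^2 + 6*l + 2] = -3*l^2 + 12*l + 6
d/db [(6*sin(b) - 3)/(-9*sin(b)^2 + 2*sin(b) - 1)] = 54*(sin(b) - 1)*sin(b)*cos(b)/(9*sin(b)^2 - 2*sin(b) + 1)^2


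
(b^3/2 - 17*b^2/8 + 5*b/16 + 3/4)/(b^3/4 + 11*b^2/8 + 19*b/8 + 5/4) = (8*b^3 - 34*b^2 + 5*b + 12)/(2*(2*b^3 + 11*b^2 + 19*b + 10))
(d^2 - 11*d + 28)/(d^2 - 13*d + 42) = (d - 4)/(d - 6)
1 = 1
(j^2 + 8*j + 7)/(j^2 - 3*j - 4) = (j + 7)/(j - 4)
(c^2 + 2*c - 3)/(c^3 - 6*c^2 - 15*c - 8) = (-c^2 - 2*c + 3)/(-c^3 + 6*c^2 + 15*c + 8)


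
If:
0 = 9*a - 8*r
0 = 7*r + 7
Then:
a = -8/9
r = -1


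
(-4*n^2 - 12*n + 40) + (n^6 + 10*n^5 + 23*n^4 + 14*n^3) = n^6 + 10*n^5 + 23*n^4 + 14*n^3 - 4*n^2 - 12*n + 40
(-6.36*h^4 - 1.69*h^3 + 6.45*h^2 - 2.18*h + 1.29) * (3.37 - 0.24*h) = 1.5264*h^5 - 21.0276*h^4 - 7.2433*h^3 + 22.2597*h^2 - 7.6562*h + 4.3473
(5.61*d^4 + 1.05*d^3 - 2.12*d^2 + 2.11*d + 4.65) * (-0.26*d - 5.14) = -1.4586*d^5 - 29.1084*d^4 - 4.8458*d^3 + 10.3482*d^2 - 12.0544*d - 23.901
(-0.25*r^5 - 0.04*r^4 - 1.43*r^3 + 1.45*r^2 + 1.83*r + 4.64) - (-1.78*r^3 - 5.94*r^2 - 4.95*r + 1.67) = -0.25*r^5 - 0.04*r^4 + 0.35*r^3 + 7.39*r^2 + 6.78*r + 2.97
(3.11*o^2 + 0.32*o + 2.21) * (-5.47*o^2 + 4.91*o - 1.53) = -17.0117*o^4 + 13.5197*o^3 - 15.2758*o^2 + 10.3615*o - 3.3813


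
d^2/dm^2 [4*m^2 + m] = 8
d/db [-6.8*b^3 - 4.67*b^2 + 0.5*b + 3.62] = -20.4*b^2 - 9.34*b + 0.5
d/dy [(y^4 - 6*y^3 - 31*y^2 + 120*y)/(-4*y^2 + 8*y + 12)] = (-y^3 + 3*y + 20)/(2*(y^2 + 2*y + 1))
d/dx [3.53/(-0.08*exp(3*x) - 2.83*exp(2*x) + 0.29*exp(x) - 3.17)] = (0.8472*exp(2*x) + 19.9798*exp(x) - 1.0237)*exp(x)/(0.08*exp(3*x) + 2.83*exp(2*x) - 0.29*exp(x) + 3.17)^2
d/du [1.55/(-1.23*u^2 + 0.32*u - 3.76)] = (3.813*u - 0.496)/(1.23*u^2 - 0.32*u + 3.76)^2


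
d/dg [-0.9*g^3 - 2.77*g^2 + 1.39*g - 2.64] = -2.7*g^2 - 5.54*g + 1.39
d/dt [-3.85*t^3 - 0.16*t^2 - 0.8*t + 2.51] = -11.55*t^2 - 0.32*t - 0.8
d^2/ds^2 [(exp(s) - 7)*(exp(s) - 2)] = (4*exp(s) - 9)*exp(s)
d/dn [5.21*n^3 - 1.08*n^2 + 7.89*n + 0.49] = 15.63*n^2 - 2.16*n + 7.89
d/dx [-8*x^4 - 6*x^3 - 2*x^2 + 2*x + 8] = -32*x^3 - 18*x^2 - 4*x + 2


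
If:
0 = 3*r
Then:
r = 0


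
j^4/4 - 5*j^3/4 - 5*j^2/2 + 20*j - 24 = (j/4 + 1)*(j - 4)*(j - 3)*(j - 2)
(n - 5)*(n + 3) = n^2 - 2*n - 15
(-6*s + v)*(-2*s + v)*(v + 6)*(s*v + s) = 12*s^3*v^2 + 84*s^3*v + 72*s^3 - 8*s^2*v^3 - 56*s^2*v^2 - 48*s^2*v + s*v^4 + 7*s*v^3 + 6*s*v^2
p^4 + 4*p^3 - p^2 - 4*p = p*(p - 1)*(p + 1)*(p + 4)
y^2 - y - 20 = (y - 5)*(y + 4)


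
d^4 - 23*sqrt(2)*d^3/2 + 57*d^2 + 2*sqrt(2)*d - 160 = (d - 8*sqrt(2))*(d - 5*sqrt(2)/2)*(d - 2*sqrt(2))*(d + sqrt(2))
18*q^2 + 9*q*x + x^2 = (3*q + x)*(6*q + x)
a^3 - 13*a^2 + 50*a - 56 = (a - 7)*(a - 4)*(a - 2)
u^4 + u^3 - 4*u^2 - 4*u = u*(u - 2)*(u + 1)*(u + 2)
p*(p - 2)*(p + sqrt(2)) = p^3 - 2*p^2 + sqrt(2)*p^2 - 2*sqrt(2)*p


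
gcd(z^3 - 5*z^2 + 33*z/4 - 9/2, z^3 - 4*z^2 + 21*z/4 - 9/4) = z^2 - 3*z + 9/4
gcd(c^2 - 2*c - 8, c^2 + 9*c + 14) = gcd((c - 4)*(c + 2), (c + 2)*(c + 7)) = c + 2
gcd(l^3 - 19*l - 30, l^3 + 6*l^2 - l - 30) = l + 3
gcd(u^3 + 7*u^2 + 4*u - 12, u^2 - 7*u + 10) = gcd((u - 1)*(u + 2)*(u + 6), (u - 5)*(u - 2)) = 1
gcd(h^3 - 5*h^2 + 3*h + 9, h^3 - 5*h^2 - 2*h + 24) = h - 3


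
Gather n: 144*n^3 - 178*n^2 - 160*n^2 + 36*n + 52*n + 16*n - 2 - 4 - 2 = 144*n^3 - 338*n^2 + 104*n - 8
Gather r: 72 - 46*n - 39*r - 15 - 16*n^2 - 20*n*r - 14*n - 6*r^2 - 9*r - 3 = -16*n^2 - 60*n - 6*r^2 + r*(-20*n - 48) + 54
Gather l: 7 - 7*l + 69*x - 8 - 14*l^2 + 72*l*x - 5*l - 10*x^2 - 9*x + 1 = -14*l^2 + l*(72*x - 12) - 10*x^2 + 60*x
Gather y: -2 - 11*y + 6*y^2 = 6*y^2 - 11*y - 2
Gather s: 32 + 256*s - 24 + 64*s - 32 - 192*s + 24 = 128*s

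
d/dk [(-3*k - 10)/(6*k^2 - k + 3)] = (-18*k^2 + 3*k + (3*k + 10)*(12*k - 1) - 9)/(6*k^2 - k + 3)^2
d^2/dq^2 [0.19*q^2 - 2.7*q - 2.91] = 0.380000000000000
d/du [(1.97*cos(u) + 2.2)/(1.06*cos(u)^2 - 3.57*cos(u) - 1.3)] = (2.0882*cos(u)^2 + 4.664*cos(u) - 5.293)*sin(u)/(1.1236*cos(u)^4 - 7.5684*cos(u)^3 + 9.9889*cos(u)^2 + 9.282*cos(u) + 1.69)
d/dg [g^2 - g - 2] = 2*g - 1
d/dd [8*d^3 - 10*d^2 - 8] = 4*d*(6*d - 5)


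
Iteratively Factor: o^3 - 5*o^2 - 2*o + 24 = (o + 2)*(o^2 - 7*o + 12) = (o - 4)*(o + 2)*(o - 3)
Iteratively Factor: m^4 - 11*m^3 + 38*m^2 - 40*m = (m - 4)*(m^3 - 7*m^2 + 10*m) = (m - 5)*(m - 4)*(m^2 - 2*m) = m*(m - 5)*(m - 4)*(m - 2)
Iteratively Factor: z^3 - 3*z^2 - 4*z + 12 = (z + 2)*(z^2 - 5*z + 6) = (z - 3)*(z + 2)*(z - 2)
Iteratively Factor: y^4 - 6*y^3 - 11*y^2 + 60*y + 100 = (y - 5)*(y^3 - y^2 - 16*y - 20) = (y - 5)*(y + 2)*(y^2 - 3*y - 10) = (y - 5)^2*(y + 2)*(y + 2)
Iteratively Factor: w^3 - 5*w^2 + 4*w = (w - 1)*(w^2 - 4*w) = (w - 4)*(w - 1)*(w)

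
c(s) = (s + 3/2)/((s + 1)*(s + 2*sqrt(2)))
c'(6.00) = -0.01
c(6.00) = 0.12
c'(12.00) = 0.00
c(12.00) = 0.07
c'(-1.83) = -1.13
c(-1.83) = 0.40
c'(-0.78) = -5.82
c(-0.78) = 1.60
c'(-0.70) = -3.20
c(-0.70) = 1.25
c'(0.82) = -0.14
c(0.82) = 0.35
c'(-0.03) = -0.38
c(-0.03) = 0.54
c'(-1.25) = -4.67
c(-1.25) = -0.63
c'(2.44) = -0.05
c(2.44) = 0.22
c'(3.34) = -0.03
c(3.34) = 0.18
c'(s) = -(s + 3/2)/((s + 1)*(s + 2*sqrt(2))^2) + 1/((s + 1)*(s + 2*sqrt(2))) - (s + 3/2)/((s + 1)^2*(s + 2*sqrt(2)))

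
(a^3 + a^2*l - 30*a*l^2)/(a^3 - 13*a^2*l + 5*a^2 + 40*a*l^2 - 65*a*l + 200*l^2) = a*(a + 6*l)/(a^2 - 8*a*l + 5*a - 40*l)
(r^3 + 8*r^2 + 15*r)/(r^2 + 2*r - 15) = r*(r + 3)/(r - 3)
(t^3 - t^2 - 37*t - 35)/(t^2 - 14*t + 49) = (t^2 + 6*t + 5)/(t - 7)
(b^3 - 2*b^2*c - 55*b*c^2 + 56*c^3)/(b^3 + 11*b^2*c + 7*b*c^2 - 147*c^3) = (b^2 - 9*b*c + 8*c^2)/(b^2 + 4*b*c - 21*c^2)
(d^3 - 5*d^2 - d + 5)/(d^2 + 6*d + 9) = (d^3 - 5*d^2 - d + 5)/(d^2 + 6*d + 9)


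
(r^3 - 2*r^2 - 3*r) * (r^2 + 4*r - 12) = r^5 + 2*r^4 - 23*r^3 + 12*r^2 + 36*r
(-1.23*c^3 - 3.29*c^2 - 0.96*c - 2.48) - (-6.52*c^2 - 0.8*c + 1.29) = -1.23*c^3 + 3.23*c^2 - 0.16*c - 3.77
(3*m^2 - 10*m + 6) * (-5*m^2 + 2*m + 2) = -15*m^4 + 56*m^3 - 44*m^2 - 8*m + 12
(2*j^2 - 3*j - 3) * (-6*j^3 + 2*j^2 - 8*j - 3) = -12*j^5 + 22*j^4 - 4*j^3 + 12*j^2 + 33*j + 9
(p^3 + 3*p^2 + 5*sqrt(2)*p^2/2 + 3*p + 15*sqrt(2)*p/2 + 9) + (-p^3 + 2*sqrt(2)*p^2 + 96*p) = 3*p^2 + 9*sqrt(2)*p^2/2 + 15*sqrt(2)*p/2 + 99*p + 9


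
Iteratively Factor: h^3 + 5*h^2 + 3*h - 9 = (h + 3)*(h^2 + 2*h - 3) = (h + 3)^2*(h - 1)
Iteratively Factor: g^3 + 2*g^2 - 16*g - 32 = (g - 4)*(g^2 + 6*g + 8) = (g - 4)*(g + 2)*(g + 4)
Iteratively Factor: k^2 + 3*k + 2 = (k + 2)*(k + 1)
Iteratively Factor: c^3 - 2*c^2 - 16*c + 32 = (c + 4)*(c^2 - 6*c + 8) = (c - 4)*(c + 4)*(c - 2)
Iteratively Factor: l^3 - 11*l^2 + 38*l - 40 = (l - 4)*(l^2 - 7*l + 10) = (l - 4)*(l - 2)*(l - 5)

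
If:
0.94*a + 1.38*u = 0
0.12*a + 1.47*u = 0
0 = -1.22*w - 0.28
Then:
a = 0.00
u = 0.00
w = -0.23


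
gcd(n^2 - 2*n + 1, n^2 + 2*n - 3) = n - 1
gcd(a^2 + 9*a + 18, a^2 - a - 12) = a + 3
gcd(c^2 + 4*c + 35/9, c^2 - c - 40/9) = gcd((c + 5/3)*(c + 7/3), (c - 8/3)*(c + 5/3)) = c + 5/3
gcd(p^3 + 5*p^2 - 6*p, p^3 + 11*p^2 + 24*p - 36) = p^2 + 5*p - 6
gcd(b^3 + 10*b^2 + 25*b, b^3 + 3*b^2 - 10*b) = b^2 + 5*b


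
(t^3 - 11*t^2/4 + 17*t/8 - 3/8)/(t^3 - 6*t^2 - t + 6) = (8*t^2 - 14*t + 3)/(8*(t^2 - 5*t - 6))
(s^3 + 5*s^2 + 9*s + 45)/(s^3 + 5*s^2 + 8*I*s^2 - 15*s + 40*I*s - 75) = (s - 3*I)/(s + 5*I)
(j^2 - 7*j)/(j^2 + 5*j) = (j - 7)/(j + 5)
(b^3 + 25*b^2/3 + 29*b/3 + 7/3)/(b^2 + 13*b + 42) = (3*b^2 + 4*b + 1)/(3*(b + 6))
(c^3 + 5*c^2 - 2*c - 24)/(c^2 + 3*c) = c + 2 - 8/c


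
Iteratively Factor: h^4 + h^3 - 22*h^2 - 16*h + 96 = (h + 3)*(h^3 - 2*h^2 - 16*h + 32) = (h + 3)*(h + 4)*(h^2 - 6*h + 8) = (h - 4)*(h + 3)*(h + 4)*(h - 2)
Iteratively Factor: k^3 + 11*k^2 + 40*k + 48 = (k + 4)*(k^2 + 7*k + 12) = (k + 3)*(k + 4)*(k + 4)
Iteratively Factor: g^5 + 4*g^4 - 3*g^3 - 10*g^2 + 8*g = (g - 1)*(g^4 + 5*g^3 + 2*g^2 - 8*g) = (g - 1)*(g + 4)*(g^3 + g^2 - 2*g) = g*(g - 1)*(g + 4)*(g^2 + g - 2) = g*(g - 1)^2*(g + 4)*(g + 2)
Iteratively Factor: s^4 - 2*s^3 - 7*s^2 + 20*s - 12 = (s + 3)*(s^3 - 5*s^2 + 8*s - 4) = (s - 2)*(s + 3)*(s^2 - 3*s + 2) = (s - 2)*(s - 1)*(s + 3)*(s - 2)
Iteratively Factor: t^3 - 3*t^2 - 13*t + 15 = (t + 3)*(t^2 - 6*t + 5) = (t - 1)*(t + 3)*(t - 5)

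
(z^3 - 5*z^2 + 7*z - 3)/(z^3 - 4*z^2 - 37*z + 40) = (z^2 - 4*z + 3)/(z^2 - 3*z - 40)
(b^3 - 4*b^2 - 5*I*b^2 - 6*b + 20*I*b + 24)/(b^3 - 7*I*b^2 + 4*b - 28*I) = (b^2 - b*(4 + 3*I) + 12*I)/(b^2 - 5*I*b + 14)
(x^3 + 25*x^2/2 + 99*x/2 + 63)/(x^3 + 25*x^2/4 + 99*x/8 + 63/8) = 4*(2*x^2 + 19*x + 42)/(8*x^2 + 26*x + 21)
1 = 1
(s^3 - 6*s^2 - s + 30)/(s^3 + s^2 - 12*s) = (s^2 - 3*s - 10)/(s*(s + 4))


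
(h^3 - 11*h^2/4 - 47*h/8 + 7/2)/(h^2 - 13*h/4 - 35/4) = (h^2 - 9*h/2 + 2)/(h - 5)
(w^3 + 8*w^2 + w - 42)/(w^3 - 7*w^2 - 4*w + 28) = (w^2 + 10*w + 21)/(w^2 - 5*w - 14)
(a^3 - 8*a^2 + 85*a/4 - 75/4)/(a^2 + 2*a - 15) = (a^2 - 5*a + 25/4)/(a + 5)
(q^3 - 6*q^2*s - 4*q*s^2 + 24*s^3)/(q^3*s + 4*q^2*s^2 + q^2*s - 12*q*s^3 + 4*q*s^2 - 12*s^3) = (q^2 - 4*q*s - 12*s^2)/(s*(q^2 + 6*q*s + q + 6*s))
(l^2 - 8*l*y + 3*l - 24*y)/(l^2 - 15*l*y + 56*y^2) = (-l - 3)/(-l + 7*y)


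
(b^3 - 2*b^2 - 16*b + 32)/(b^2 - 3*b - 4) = (b^2 + 2*b - 8)/(b + 1)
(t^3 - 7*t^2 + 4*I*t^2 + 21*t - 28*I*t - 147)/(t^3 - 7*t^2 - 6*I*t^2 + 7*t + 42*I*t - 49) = (t^2 + 4*I*t + 21)/(t^2 - 6*I*t + 7)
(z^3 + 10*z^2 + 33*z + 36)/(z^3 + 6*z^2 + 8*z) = (z^2 + 6*z + 9)/(z*(z + 2))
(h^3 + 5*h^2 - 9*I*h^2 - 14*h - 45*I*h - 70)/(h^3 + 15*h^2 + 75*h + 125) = (h^2 - 9*I*h - 14)/(h^2 + 10*h + 25)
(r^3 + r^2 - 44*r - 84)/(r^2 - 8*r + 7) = (r^2 + 8*r + 12)/(r - 1)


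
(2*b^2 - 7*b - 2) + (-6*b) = 2*b^2 - 13*b - 2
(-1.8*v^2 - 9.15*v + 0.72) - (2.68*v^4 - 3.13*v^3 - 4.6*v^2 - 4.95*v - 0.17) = -2.68*v^4 + 3.13*v^3 + 2.8*v^2 - 4.2*v + 0.89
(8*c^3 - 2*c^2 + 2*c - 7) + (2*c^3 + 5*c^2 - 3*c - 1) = 10*c^3 + 3*c^2 - c - 8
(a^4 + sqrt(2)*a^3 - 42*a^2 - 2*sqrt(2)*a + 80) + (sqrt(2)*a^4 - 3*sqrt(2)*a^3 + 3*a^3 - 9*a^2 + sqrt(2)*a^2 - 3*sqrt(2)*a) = a^4 + sqrt(2)*a^4 - 2*sqrt(2)*a^3 + 3*a^3 - 51*a^2 + sqrt(2)*a^2 - 5*sqrt(2)*a + 80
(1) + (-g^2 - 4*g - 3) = -g^2 - 4*g - 2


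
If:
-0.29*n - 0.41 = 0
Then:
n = -1.41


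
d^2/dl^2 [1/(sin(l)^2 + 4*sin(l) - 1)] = 2*(-2*sin(l)^4 - 6*sin(l)^3 - 7*sin(l)^2 + 10*sin(l) + 17)/(4*sin(l) - cos(l)^2)^3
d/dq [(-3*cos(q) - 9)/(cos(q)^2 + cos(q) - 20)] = 3*(sin(q)^2 - 6*cos(q) - 24)*sin(q)/(cos(q)^2 + cos(q) - 20)^2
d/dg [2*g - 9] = 2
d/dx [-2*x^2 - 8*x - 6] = -4*x - 8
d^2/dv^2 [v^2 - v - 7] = 2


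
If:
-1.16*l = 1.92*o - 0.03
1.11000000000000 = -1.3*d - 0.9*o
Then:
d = -0.692307692307692*o - 0.853846153846154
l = 0.0258620689655172 - 1.6551724137931*o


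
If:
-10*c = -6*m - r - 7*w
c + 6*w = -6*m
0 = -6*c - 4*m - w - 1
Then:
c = 9*w/16 - 3/16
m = 1/32 - 35*w/32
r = 83*w/16 - 33/16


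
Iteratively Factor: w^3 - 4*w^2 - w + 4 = (w - 1)*(w^2 - 3*w - 4) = (w - 4)*(w - 1)*(w + 1)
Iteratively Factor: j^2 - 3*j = (j - 3)*(j)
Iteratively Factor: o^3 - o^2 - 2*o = (o - 2)*(o^2 + o) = (o - 2)*(o + 1)*(o)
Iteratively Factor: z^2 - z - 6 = (z - 3)*(z + 2)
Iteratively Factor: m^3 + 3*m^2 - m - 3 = (m - 1)*(m^2 + 4*m + 3) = (m - 1)*(m + 3)*(m + 1)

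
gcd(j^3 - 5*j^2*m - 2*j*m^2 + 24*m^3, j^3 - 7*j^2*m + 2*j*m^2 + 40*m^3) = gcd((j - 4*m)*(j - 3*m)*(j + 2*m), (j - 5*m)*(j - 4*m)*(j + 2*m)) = j^2 - 2*j*m - 8*m^2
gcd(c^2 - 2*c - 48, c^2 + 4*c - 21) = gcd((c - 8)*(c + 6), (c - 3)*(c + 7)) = 1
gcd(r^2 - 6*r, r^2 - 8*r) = r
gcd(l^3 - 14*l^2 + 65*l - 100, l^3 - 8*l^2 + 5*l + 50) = l^2 - 10*l + 25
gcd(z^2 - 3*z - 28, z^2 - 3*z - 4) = 1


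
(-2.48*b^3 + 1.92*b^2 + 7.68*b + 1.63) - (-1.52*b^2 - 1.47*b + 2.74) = -2.48*b^3 + 3.44*b^2 + 9.15*b - 1.11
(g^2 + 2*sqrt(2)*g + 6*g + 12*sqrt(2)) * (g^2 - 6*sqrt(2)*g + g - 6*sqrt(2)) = g^4 - 4*sqrt(2)*g^3 + 7*g^3 - 28*sqrt(2)*g^2 - 18*g^2 - 168*g - 24*sqrt(2)*g - 144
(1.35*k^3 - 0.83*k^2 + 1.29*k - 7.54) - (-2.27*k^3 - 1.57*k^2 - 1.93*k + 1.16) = 3.62*k^3 + 0.74*k^2 + 3.22*k - 8.7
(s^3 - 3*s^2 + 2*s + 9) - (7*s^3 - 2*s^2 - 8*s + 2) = -6*s^3 - s^2 + 10*s + 7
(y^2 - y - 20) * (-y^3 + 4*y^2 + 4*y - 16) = -y^5 + 5*y^4 + 20*y^3 - 100*y^2 - 64*y + 320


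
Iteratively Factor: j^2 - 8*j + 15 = (j - 5)*(j - 3)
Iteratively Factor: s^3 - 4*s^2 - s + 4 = (s - 4)*(s^2 - 1) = (s - 4)*(s - 1)*(s + 1)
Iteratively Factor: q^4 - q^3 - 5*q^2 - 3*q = (q)*(q^3 - q^2 - 5*q - 3) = q*(q + 1)*(q^2 - 2*q - 3) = q*(q - 3)*(q + 1)*(q + 1)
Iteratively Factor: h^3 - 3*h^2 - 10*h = (h + 2)*(h^2 - 5*h) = (h - 5)*(h + 2)*(h)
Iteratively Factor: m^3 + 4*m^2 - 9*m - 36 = (m - 3)*(m^2 + 7*m + 12) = (m - 3)*(m + 4)*(m + 3)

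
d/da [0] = 0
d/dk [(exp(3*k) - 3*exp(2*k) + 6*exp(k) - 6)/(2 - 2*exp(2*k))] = (-exp(4*k) + 9*exp(2*k) - 18*exp(k) + 6)*exp(k)/(2*(exp(4*k) - 2*exp(2*k) + 1))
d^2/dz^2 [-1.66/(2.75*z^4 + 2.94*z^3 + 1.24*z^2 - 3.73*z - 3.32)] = ((54.78*z^2 + 29.2824*z + 4.1168)*(2.75*z^4 + 2.94*z^3 + 1.24*z^2 - 3.73*z - 3.32) - 1.66*(11.0*z^3 + 8.82*z^2 + 2.48*z - 3.73)*(22.0*z^3 + 17.64*z^2 + 4.96*z - 7.46))/(2.75*z^4 + 2.94*z^3 + 1.24*z^2 - 3.73*z - 3.32)^3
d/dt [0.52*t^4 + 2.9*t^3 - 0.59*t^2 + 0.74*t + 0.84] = 2.08*t^3 + 8.7*t^2 - 1.18*t + 0.74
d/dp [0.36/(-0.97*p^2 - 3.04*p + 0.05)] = (0.6984*p + 1.0944)/(0.97*p^2 + 3.04*p - 0.05)^2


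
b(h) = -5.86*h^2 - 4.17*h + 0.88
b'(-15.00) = 171.63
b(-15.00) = -1255.07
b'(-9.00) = 101.31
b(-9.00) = -436.25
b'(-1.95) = 18.68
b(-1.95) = -13.27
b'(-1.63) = 14.93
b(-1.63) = -7.89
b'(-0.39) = 0.40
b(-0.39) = 1.61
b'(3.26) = -42.38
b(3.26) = -74.99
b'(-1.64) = 15.05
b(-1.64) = -8.04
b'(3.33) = -43.20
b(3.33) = -77.99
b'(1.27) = -19.05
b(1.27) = -13.87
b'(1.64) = -23.39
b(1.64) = -21.72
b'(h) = -11.72*h - 4.17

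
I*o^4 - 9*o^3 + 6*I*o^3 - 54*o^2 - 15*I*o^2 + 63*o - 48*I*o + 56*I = (o + 7)*(o + I)*(o + 8*I)*(I*o - I)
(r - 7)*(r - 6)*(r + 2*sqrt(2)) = r^3 - 13*r^2 + 2*sqrt(2)*r^2 - 26*sqrt(2)*r + 42*r + 84*sqrt(2)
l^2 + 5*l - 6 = (l - 1)*(l + 6)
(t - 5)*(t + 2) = t^2 - 3*t - 10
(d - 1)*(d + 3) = d^2 + 2*d - 3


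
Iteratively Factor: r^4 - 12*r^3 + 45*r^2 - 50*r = (r - 5)*(r^3 - 7*r^2 + 10*r) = r*(r - 5)*(r^2 - 7*r + 10) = r*(r - 5)^2*(r - 2)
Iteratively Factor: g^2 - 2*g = (g)*(g - 2)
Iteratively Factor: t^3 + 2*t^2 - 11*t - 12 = (t + 1)*(t^2 + t - 12) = (t + 1)*(t + 4)*(t - 3)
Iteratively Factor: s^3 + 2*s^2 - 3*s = (s + 3)*(s^2 - s) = (s - 1)*(s + 3)*(s)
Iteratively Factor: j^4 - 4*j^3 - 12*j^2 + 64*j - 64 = (j - 2)*(j^3 - 2*j^2 - 16*j + 32) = (j - 2)*(j + 4)*(j^2 - 6*j + 8) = (j - 4)*(j - 2)*(j + 4)*(j - 2)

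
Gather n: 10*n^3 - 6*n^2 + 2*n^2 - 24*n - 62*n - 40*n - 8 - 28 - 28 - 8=10*n^3 - 4*n^2 - 126*n - 72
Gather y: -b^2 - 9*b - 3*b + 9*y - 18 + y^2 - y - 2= -b^2 - 12*b + y^2 + 8*y - 20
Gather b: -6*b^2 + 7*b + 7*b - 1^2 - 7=-6*b^2 + 14*b - 8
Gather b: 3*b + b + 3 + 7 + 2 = 4*b + 12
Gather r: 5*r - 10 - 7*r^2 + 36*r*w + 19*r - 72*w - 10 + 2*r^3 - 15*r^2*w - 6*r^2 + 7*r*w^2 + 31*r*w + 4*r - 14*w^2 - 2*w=2*r^3 + r^2*(-15*w - 13) + r*(7*w^2 + 67*w + 28) - 14*w^2 - 74*w - 20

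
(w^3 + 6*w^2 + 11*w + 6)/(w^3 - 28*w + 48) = (w^3 + 6*w^2 + 11*w + 6)/(w^3 - 28*w + 48)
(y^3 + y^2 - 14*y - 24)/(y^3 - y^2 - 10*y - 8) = (y + 3)/(y + 1)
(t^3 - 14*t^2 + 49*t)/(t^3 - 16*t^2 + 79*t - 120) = t*(t^2 - 14*t + 49)/(t^3 - 16*t^2 + 79*t - 120)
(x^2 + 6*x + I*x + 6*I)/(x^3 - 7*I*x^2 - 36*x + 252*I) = (x + I)/(x^2 - x*(6 + 7*I) + 42*I)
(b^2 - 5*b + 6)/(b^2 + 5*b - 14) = (b - 3)/(b + 7)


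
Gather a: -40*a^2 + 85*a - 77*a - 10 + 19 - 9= -40*a^2 + 8*a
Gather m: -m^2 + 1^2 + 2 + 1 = 4 - m^2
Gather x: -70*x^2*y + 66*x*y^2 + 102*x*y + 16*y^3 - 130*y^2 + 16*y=-70*x^2*y + x*(66*y^2 + 102*y) + 16*y^3 - 130*y^2 + 16*y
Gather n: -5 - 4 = -9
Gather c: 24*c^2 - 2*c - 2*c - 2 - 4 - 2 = 24*c^2 - 4*c - 8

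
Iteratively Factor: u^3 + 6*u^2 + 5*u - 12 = (u - 1)*(u^2 + 7*u + 12) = (u - 1)*(u + 4)*(u + 3)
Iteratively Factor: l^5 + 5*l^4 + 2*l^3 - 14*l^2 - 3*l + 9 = (l + 3)*(l^4 + 2*l^3 - 4*l^2 - 2*l + 3) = (l - 1)*(l + 3)*(l^3 + 3*l^2 - l - 3) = (l - 1)*(l + 1)*(l + 3)*(l^2 + 2*l - 3) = (l - 1)^2*(l + 1)*(l + 3)*(l + 3)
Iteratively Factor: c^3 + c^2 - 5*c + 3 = (c - 1)*(c^2 + 2*c - 3) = (c - 1)*(c + 3)*(c - 1)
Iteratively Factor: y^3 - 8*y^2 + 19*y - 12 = (y - 3)*(y^2 - 5*y + 4) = (y - 3)*(y - 1)*(y - 4)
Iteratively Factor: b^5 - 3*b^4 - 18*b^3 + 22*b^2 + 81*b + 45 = (b + 1)*(b^4 - 4*b^3 - 14*b^2 + 36*b + 45) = (b + 1)^2*(b^3 - 5*b^2 - 9*b + 45) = (b - 5)*(b + 1)^2*(b^2 - 9) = (b - 5)*(b + 1)^2*(b + 3)*(b - 3)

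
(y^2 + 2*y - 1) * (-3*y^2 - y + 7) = -3*y^4 - 7*y^3 + 8*y^2 + 15*y - 7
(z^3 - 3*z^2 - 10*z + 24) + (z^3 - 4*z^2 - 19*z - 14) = 2*z^3 - 7*z^2 - 29*z + 10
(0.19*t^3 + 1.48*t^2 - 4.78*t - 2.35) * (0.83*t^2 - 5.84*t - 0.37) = 0.1577*t^5 + 0.1188*t^4 - 12.6809*t^3 + 25.4171*t^2 + 15.4926*t + 0.8695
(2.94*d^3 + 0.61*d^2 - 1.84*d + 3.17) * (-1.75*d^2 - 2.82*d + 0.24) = -5.145*d^5 - 9.3583*d^4 + 2.2054*d^3 - 0.2123*d^2 - 9.381*d + 0.7608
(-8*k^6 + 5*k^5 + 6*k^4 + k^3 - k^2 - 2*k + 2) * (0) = 0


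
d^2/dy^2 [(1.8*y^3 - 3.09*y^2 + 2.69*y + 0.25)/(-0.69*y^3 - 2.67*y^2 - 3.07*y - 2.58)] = (-1.77635683940025e-15*y^7 + 9.574578*y^6 + 15.193386*y^5 - 31.983984*y^4 - 171.125202*y^3 - 169.663068*y^2 + 29.667834*y + 82.48123)/(0.328509*y^9 + 3.813561*y^8 + 19.141704*y^7 + 56.654343*y^6 + 113.685516*y^5 + 163.462419*y^4 + 169.601203*y^3 + 126.26649*y^2 + 61.305444*y + 17.173512)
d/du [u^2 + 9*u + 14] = 2*u + 9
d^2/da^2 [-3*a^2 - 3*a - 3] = -6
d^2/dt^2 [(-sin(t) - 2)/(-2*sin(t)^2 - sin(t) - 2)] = (-4*sin(t)^5 - 30*sin(t)^4 + 20*sin(t)^3 + 80*sin(t)^2 - 16)/(sin(t) - cos(2*t) + 3)^3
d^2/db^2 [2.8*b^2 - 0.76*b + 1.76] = 5.60000000000000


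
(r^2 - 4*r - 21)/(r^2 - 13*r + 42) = (r + 3)/(r - 6)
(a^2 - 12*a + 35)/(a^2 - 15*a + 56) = (a - 5)/(a - 8)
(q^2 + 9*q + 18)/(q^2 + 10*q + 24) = (q + 3)/(q + 4)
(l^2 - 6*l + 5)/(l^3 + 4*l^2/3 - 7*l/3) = 3*(l - 5)/(l*(3*l + 7))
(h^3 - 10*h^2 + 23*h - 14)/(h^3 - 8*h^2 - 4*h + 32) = (h^2 - 8*h + 7)/(h^2 - 6*h - 16)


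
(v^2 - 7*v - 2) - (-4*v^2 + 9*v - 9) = 5*v^2 - 16*v + 7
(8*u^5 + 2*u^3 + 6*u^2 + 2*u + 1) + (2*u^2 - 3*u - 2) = 8*u^5 + 2*u^3 + 8*u^2 - u - 1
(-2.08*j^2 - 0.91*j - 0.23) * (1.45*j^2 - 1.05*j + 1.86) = -3.016*j^4 + 0.8645*j^3 - 3.2468*j^2 - 1.4511*j - 0.4278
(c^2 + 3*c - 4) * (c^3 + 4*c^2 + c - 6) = c^5 + 7*c^4 + 9*c^3 - 19*c^2 - 22*c + 24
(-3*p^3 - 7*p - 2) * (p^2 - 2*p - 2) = -3*p^5 + 6*p^4 - p^3 + 12*p^2 + 18*p + 4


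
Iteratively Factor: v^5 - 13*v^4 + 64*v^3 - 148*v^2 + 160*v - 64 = (v - 4)*(v^4 - 9*v^3 + 28*v^2 - 36*v + 16) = (v - 4)*(v - 2)*(v^3 - 7*v^2 + 14*v - 8) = (v - 4)*(v - 2)*(v - 1)*(v^2 - 6*v + 8) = (v - 4)*(v - 2)^2*(v - 1)*(v - 4)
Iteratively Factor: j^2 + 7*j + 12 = (j + 4)*(j + 3)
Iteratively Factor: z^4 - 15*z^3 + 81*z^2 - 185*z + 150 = (z - 5)*(z^3 - 10*z^2 + 31*z - 30) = (z - 5)*(z - 2)*(z^2 - 8*z + 15) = (z - 5)^2*(z - 2)*(z - 3)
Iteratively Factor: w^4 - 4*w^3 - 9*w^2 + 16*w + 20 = (w - 2)*(w^3 - 2*w^2 - 13*w - 10) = (w - 2)*(w + 2)*(w^2 - 4*w - 5) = (w - 2)*(w + 1)*(w + 2)*(w - 5)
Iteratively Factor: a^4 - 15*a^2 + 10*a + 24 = (a - 3)*(a^3 + 3*a^2 - 6*a - 8) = (a - 3)*(a + 1)*(a^2 + 2*a - 8) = (a - 3)*(a + 1)*(a + 4)*(a - 2)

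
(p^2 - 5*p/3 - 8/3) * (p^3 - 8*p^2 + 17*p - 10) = p^5 - 29*p^4/3 + 83*p^3/3 - 17*p^2 - 86*p/3 + 80/3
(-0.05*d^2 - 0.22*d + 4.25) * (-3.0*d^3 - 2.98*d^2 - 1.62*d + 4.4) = 0.15*d^5 + 0.809*d^4 - 12.0134*d^3 - 12.5286*d^2 - 7.853*d + 18.7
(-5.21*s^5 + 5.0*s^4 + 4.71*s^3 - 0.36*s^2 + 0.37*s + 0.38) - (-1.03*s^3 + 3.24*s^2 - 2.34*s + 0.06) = -5.21*s^5 + 5.0*s^4 + 5.74*s^3 - 3.6*s^2 + 2.71*s + 0.32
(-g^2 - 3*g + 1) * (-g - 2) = g^3 + 5*g^2 + 5*g - 2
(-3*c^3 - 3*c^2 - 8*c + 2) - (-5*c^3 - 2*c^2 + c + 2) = 2*c^3 - c^2 - 9*c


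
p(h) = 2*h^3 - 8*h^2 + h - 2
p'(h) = 6*h^2 - 16*h + 1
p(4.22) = 10.06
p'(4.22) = 40.33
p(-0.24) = -2.73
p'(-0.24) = 5.19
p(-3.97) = -257.20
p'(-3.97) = 159.09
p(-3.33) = -167.89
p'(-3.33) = 120.81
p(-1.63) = -33.55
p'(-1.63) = 43.02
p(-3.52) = -191.87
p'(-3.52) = 131.66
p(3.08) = -16.37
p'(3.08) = 8.64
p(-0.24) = -2.73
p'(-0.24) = 5.19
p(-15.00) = -8567.00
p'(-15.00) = 1591.00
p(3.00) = -17.00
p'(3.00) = 7.00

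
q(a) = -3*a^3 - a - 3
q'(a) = -9*a^2 - 1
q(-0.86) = -0.23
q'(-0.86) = -7.66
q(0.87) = -5.85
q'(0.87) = -7.81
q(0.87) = -5.85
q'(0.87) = -7.81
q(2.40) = -46.87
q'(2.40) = -52.84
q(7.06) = -1065.75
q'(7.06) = -449.59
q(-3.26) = 104.20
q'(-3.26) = -96.65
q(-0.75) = -0.98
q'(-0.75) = -6.06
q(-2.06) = 25.29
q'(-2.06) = -39.19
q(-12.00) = 5193.00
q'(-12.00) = -1297.00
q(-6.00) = 651.00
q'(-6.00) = -325.00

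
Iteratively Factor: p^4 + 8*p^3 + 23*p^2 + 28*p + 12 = (p + 1)*(p^3 + 7*p^2 + 16*p + 12) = (p + 1)*(p + 2)*(p^2 + 5*p + 6) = (p + 1)*(p + 2)^2*(p + 3)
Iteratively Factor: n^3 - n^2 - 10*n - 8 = (n + 1)*(n^2 - 2*n - 8) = (n + 1)*(n + 2)*(n - 4)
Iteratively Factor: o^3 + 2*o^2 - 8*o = (o + 4)*(o^2 - 2*o) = o*(o + 4)*(o - 2)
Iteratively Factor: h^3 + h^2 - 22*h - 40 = (h - 5)*(h^2 + 6*h + 8) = (h - 5)*(h + 4)*(h + 2)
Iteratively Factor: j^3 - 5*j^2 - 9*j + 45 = (j + 3)*(j^2 - 8*j + 15) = (j - 5)*(j + 3)*(j - 3)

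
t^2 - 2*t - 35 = (t - 7)*(t + 5)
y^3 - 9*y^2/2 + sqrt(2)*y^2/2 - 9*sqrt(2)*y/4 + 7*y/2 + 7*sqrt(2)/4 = (y - 7/2)*(y - 1)*(y + sqrt(2)/2)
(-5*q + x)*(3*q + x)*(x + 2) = -15*q^2*x - 30*q^2 - 2*q*x^2 - 4*q*x + x^3 + 2*x^2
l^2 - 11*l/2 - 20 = (l - 8)*(l + 5/2)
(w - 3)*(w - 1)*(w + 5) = w^3 + w^2 - 17*w + 15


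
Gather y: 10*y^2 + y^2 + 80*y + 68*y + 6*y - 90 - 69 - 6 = 11*y^2 + 154*y - 165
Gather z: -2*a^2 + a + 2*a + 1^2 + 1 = -2*a^2 + 3*a + 2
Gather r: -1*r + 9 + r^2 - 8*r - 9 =r^2 - 9*r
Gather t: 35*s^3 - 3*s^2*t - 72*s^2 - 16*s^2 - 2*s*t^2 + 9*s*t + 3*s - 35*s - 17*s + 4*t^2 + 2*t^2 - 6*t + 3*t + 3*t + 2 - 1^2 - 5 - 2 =35*s^3 - 88*s^2 - 49*s + t^2*(6 - 2*s) + t*(-3*s^2 + 9*s) - 6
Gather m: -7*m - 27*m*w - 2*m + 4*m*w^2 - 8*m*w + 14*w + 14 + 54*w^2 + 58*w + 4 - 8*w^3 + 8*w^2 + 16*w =m*(4*w^2 - 35*w - 9) - 8*w^3 + 62*w^2 + 88*w + 18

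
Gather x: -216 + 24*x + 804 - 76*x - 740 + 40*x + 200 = 48 - 12*x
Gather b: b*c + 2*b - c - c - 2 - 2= b*(c + 2) - 2*c - 4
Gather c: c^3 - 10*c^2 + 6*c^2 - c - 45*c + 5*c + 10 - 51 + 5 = c^3 - 4*c^2 - 41*c - 36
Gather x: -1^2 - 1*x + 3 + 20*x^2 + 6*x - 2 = 20*x^2 + 5*x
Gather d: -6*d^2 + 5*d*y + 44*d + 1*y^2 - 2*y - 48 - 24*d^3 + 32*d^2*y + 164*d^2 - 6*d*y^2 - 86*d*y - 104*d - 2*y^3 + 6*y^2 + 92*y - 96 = -24*d^3 + d^2*(32*y + 158) + d*(-6*y^2 - 81*y - 60) - 2*y^3 + 7*y^2 + 90*y - 144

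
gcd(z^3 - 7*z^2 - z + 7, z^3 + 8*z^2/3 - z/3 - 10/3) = z - 1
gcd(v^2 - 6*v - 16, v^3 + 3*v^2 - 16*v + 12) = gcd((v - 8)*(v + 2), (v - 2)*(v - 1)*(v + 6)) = 1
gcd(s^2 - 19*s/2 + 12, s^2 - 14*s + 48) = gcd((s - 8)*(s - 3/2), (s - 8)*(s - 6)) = s - 8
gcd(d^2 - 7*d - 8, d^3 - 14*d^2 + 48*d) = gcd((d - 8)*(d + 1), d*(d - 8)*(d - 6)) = d - 8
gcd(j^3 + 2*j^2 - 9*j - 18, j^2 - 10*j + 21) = j - 3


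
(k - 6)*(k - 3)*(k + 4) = k^3 - 5*k^2 - 18*k + 72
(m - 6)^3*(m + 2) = m^4 - 16*m^3 + 72*m^2 - 432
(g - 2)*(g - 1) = g^2 - 3*g + 2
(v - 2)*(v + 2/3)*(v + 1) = v^3 - v^2/3 - 8*v/3 - 4/3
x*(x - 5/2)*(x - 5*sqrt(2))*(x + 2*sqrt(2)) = x^4 - 3*sqrt(2)*x^3 - 5*x^3/2 - 20*x^2 + 15*sqrt(2)*x^2/2 + 50*x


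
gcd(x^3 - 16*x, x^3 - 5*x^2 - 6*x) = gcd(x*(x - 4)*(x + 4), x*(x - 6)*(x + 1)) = x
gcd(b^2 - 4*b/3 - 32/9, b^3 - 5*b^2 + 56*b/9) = b - 8/3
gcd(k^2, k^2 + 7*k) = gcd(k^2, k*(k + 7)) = k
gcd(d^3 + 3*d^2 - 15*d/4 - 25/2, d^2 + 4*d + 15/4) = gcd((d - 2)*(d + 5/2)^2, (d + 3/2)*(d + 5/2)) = d + 5/2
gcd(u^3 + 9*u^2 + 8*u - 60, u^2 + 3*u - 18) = u + 6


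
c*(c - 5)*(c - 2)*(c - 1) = c^4 - 8*c^3 + 17*c^2 - 10*c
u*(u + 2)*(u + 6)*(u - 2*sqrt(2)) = u^4 - 2*sqrt(2)*u^3 + 8*u^3 - 16*sqrt(2)*u^2 + 12*u^2 - 24*sqrt(2)*u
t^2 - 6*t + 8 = (t - 4)*(t - 2)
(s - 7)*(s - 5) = s^2 - 12*s + 35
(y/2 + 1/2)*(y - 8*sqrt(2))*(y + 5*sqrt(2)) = y^3/2 - 3*sqrt(2)*y^2/2 + y^2/2 - 40*y - 3*sqrt(2)*y/2 - 40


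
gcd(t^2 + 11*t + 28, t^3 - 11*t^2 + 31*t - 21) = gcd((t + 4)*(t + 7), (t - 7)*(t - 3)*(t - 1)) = 1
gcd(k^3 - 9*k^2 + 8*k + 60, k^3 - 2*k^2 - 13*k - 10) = k^2 - 3*k - 10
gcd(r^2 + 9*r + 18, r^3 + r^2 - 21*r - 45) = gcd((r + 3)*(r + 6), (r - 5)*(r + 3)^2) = r + 3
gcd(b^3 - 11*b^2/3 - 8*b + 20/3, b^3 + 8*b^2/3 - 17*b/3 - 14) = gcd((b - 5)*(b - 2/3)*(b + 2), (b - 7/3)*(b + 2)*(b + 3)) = b + 2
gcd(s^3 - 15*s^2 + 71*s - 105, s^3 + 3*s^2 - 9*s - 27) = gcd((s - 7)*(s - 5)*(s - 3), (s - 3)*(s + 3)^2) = s - 3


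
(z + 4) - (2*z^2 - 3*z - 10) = -2*z^2 + 4*z + 14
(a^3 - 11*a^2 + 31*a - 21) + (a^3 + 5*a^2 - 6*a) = 2*a^3 - 6*a^2 + 25*a - 21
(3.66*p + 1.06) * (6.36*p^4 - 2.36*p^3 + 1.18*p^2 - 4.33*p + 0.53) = 23.2776*p^5 - 1.896*p^4 + 1.8172*p^3 - 14.597*p^2 - 2.65*p + 0.5618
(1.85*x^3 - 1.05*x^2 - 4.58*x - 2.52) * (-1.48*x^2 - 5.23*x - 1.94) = -2.738*x^5 - 8.1215*x^4 + 8.6809*x^3 + 29.72*x^2 + 22.0648*x + 4.8888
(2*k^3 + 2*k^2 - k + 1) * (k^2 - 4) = 2*k^5 + 2*k^4 - 9*k^3 - 7*k^2 + 4*k - 4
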